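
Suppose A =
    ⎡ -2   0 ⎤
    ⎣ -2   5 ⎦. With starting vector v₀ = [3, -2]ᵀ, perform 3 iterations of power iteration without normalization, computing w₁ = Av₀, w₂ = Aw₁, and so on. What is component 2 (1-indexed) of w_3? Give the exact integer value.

w1 = Av₀ = (-6, -16)
w2 = Aw1 = (12, -68)
w3 = Aw2 = (-24, -364)
The requested component of w3 is -364.

-364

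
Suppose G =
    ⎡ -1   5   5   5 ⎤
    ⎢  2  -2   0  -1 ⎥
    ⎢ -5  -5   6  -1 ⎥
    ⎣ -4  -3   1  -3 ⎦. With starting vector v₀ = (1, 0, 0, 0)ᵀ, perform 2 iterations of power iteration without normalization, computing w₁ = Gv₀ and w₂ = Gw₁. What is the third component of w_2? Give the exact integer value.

w1 = Gv₀ = ((-1)·1 + 5·0 + 5·0 + 5·0; 2·1 + (-2)·0 + 0·0 + (-1)·0; (-5)·1 + (-5)·0 + 6·0 + (-1)·0; (-4)·1 + (-3)·0 + 1·0 + (-3)·0) = (-1, 2, -5, -4)
w2 = Gw1 = ((-1)·(-1) + 5·2 + 5·(-5) + 5·(-4); 2·(-1) + (-2)·2 + 0·(-5) + (-1)·(-4); (-5)·(-1) + (-5)·2 + 6·(-5) + (-1)·(-4); (-4)·(-1) + (-3)·2 + 1·(-5) + (-3)·(-4)) = (-34, -2, -31, 5)
The requested component of w2 is -31.

-31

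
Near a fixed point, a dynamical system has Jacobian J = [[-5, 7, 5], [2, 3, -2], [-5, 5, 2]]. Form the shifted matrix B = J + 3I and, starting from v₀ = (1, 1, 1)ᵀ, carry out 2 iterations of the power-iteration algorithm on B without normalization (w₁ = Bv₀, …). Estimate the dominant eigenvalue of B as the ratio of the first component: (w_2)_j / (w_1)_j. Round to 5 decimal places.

4.70000

B = J + 3I has rows (-2, 7, 5); (2, 6, -2); (-5, 5, 5)
w1 = Bv₀ = ((-2)·1 + 7·1 + 5·1; 2·1 + 6·1 + (-2)·1; (-5)·1 + 5·1 + 5·1) = (10, 6, 5)
w2 = Bw1 = ((-2)·10 + 7·6 + 5·5; 2·10 + 6·6 + (-2)·5; (-5)·10 + 5·6 + 5·5) = (47, 46, 5)
Ratio: 47/10 = 4.70000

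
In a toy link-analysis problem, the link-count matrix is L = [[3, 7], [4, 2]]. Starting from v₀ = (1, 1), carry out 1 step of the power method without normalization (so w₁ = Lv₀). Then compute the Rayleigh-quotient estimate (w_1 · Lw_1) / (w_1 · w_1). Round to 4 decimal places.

7.5882

w1 = Lv₀ = (10, 6)
Lw1 = (72, 52)
w1·Lw1 = 10·72 + 6·52 = 1032; w1·w1 = 10·10 + 6·6 = 136
λ ≈ 1032/136 = 7.5882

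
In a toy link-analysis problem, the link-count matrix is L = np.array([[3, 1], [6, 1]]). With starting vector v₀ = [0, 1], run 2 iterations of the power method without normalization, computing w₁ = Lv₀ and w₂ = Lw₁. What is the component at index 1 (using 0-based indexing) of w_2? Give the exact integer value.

w1 = Lv₀ = (3·0 + 1·1; 6·0 + 1·1) = (1, 1)
w2 = Lw1 = (3·1 + 1·1; 6·1 + 1·1) = (4, 7)
The requested component of w2 is 7.

7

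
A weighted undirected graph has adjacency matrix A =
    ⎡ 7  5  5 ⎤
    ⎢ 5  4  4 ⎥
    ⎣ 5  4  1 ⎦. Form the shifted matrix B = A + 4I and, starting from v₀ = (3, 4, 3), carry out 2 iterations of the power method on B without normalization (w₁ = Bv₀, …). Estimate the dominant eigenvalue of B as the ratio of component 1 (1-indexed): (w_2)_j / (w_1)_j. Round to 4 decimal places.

18.7206

B = A + 4I has rows (11, 5, 5); (5, 8, 4); (5, 4, 5)
w1 = Bv₀ = (11·3 + 5·4 + 5·3; 5·3 + 8·4 + 4·3; 5·3 + 4·4 + 5·3) = (68, 59, 46)
w2 = Bw1 = (11·68 + 5·59 + 5·46; 5·68 + 8·59 + 4·46; 5·68 + 4·59 + 5·46) = (1273, 996, 806)
Ratio: 1273/68 = 18.7206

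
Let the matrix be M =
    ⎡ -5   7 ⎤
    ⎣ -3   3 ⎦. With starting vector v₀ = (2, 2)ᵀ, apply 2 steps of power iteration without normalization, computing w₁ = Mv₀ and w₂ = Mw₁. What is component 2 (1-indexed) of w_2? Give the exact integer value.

w1 = Mv₀ = ((-5)·2 + 7·2; (-3)·2 + 3·2) = (4, 0)
w2 = Mw1 = ((-5)·4 + 7·0; (-3)·4 + 3·0) = (-20, -12)
The requested component of w2 is -12.

-12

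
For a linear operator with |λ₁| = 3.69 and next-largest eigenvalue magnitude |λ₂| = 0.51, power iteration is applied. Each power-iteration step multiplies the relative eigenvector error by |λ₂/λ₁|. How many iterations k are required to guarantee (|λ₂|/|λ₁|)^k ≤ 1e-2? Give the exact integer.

|λ₂/λ₁| = 0.51/3.69 = 0.13821
Need k ≥ ln(1e-2) / ln(0.13821) = -4.6052 / -1.9790 ≈ 2.327
Smallest integer k satisfying the bound: 3

3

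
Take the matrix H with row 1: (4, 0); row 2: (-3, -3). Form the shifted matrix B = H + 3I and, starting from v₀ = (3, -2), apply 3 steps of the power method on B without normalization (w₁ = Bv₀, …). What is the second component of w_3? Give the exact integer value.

B = H + 3I has rows (7, 0); (-3, 0)
w1 = Bv₀ = (7·3 + 0·(-2); (-3)·3 + 0·(-2)) = (21, -9)
w2 = Bw1 = (7·21 + 0·(-9); (-3)·21 + 0·(-9)) = (147, -63)
w3 = Bw2 = (1029, -441)
Requested component of w3: -441

-441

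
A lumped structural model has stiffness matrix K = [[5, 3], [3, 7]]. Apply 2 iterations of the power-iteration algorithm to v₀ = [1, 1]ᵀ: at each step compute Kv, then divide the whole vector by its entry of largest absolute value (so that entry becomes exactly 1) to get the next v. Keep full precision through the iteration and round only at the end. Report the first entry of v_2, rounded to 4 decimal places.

0.7447

Kv0 = (8.00000, 10.00000); divide by 10.00000 → v1 = (0.80000, 1.00000)
Kv1 = (7.00000, 9.40000); divide by 9.40000 → v2 = (0.74468, 1.00000)
Requested entry of v2: 70/94 = 0.7447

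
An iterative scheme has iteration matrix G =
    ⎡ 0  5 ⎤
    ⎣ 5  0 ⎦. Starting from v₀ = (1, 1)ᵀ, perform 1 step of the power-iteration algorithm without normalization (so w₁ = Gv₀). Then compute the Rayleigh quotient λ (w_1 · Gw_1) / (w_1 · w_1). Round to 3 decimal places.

5.000

w1 = Gv₀ = (5, 5)
Gw1 = (25, 25)
w1·Gw1 = 5·25 + 5·25 = 250; w1·w1 = 5·5 + 5·5 = 50
λ ≈ 250/50 = 5.000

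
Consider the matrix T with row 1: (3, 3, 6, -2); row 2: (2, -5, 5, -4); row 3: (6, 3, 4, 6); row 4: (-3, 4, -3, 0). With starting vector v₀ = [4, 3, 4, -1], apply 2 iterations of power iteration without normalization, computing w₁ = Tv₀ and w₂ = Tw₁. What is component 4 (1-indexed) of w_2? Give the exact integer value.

w1 = Tv₀ = (47, 17, 43, -12)
w2 = Tw1 = (474, 272, 433, -202)
The requested component of w2 is -202.

-202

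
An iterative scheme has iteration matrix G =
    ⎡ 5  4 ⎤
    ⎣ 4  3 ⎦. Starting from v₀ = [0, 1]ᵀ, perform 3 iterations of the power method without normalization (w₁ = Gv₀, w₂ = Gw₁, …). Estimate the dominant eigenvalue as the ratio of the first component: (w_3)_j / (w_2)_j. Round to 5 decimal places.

8.12500

w1 = Gv₀ = (5·0 + 4·1; 4·0 + 3·1) = (4, 3)
w2 = Gw1 = (5·4 + 4·3; 4·4 + 3·3) = (32, 25)
w3 = Gw2 = (260, 203)
Ratio at component: 260 / 32 = 8.12500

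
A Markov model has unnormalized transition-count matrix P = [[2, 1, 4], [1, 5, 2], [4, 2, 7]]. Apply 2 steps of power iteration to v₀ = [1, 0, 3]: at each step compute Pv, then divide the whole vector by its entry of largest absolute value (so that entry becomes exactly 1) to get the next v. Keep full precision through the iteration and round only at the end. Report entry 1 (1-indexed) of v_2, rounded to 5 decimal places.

0.55102

Pv0 = (14.000000, 7.000000, 25.000000); divide by 25.000000 → v1 = (0.560000, 0.280000, 1.000000)
Pv1 = (5.400000, 3.960000, 9.800000); divide by 9.800000 → v2 = (0.551020, 0.404082, 1.000000)
Requested entry of v2: 135/245 = 0.55102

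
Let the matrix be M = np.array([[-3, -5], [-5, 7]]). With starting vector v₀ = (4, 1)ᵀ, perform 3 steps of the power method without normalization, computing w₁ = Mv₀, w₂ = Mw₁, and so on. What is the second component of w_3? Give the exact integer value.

-622

w1 = Mv₀ = ((-3)·4 + (-5)·1; (-5)·4 + 7·1) = (-17, -13)
w2 = Mw1 = ((-3)·(-17) + (-5)·(-13); (-5)·(-17) + 7·(-13)) = (116, -6)
w3 = Mw2 = (-318, -622)
The requested component of w3 is -622.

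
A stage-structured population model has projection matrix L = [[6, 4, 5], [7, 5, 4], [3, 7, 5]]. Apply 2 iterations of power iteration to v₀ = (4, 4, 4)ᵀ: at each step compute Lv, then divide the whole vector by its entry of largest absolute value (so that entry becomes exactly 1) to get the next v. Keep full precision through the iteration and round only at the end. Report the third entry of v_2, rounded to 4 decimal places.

0.9469

Lv0 = (60.00000, 64.00000, 60.00000); divide by 64.00000 → v1 = (0.93750, 1.00000, 0.93750)
Lv1 = (14.31250, 15.31250, 14.50000); divide by 15.31250 → v2 = (0.93469, 1.00000, 0.94694)
Requested entry of v2: 928/980 = 0.9469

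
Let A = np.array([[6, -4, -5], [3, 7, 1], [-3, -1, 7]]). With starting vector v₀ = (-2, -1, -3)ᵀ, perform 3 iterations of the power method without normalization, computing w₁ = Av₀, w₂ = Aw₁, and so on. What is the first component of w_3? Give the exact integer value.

1991

w1 = Av₀ = (7, -16, -14)
w2 = Aw1 = (176, -105, -103)
w3 = Aw2 = (1991, -310, -1144)
The requested component of w3 is 1991.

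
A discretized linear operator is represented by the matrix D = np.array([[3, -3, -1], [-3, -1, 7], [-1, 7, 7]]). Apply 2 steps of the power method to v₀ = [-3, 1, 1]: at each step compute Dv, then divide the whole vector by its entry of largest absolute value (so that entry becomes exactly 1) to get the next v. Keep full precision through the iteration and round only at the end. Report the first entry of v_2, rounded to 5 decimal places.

-0.42616

Dv0 = (-13.000000, 15.000000, 17.000000); divide by 17.000000 → v1 = (-0.764706, 0.882353, 1.000000)
Dv1 = (-5.941176, 8.411765, 13.941176); divide by 13.941176 → v2 = (-0.426160, 0.603376, 1.000000)
Requested entry of v2: -101/237 = -0.42616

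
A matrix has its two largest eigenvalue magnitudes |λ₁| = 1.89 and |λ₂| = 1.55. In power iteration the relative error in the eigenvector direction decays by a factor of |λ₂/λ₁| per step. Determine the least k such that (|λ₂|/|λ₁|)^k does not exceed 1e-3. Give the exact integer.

|λ₂/λ₁| = 1.55/1.89 = 0.82011
Need k ≥ ln(1e-3) / ln(0.82011) = -6.9078 / -0.1983 ≈ 34.831
Smallest integer k satisfying the bound: 35

35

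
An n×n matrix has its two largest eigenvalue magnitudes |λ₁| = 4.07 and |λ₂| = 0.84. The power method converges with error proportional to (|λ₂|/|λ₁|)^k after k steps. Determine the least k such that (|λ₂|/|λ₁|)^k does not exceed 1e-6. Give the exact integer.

9

|λ₂/λ₁| = 0.84/4.07 = 0.20639
Need k ≥ ln(1e-6) / ln(0.20639) = -13.8155 / -1.5780 ≈ 8.755
Smallest integer k satisfying the bound: 9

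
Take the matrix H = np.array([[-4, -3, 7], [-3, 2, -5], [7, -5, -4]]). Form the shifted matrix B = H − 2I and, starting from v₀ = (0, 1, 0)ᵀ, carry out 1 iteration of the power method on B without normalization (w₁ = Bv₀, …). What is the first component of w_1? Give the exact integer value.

-3

B = H − 2I has rows (-6, -3, 7); (-3, 0, -5); (7, -5, -6)
w1 = Bv₀ = ((-6)·0 + (-3)·1 + 7·0; (-3)·0 + 0·1 + (-5)·0; 7·0 + (-5)·1 + (-6)·0) = (-3, 0, -5)
Requested component of w1: -3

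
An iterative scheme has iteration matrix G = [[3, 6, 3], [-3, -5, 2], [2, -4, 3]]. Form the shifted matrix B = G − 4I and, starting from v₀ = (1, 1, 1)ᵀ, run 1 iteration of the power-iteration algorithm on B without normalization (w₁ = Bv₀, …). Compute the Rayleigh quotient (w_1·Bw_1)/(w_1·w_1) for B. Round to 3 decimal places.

μ ≈ -8.052

B = G − 4I has rows (-1, 6, 3); (-3, -9, 2); (2, -4, -1)
w1 = Bv₀ = ((-1)·1 + 6·1 + 3·1; (-3)·1 + (-9)·1 + 2·1; 2·1 + (-4)·1 + (-1)·1) = (8, -10, -3)
Bw1 = (-77, 60, 59)
w1·Bw1 = -1393; w1·w1 = 173; μ ≈ -1393/173 = -8.052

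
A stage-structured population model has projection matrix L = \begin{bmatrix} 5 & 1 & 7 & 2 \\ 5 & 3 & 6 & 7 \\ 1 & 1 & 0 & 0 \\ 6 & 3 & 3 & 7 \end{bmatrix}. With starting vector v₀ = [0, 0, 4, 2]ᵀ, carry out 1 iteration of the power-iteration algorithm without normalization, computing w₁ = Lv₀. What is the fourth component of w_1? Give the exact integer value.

w1 = Lv₀ = (5·0 + 1·0 + 7·4 + 2·2; 5·0 + 3·0 + 6·4 + 7·2; 1·0 + 1·0 + 0·4 + 0·2; 6·0 + 3·0 + 3·4 + 7·2) = (32, 38, 0, 26)
The requested component of w1 is 26.

26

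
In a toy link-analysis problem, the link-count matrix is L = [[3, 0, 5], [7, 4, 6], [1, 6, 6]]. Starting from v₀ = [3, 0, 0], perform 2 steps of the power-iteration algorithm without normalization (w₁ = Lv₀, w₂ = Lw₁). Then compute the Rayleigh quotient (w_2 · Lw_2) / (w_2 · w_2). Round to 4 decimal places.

w1 = Lv₀ = (3·3 + 0·0 + 5·0; 7·3 + 4·0 + 6·0; 1·3 + 6·0 + 6·0) = (9, 21, 3)
w2 = Lw1 = (3·9 + 0·21 + 5·3; 7·9 + 4·21 + 6·3; 1·9 + 6·21 + 6·3) = (42, 165, 153)
Lw2 = (891, 1872, 1950)
w2·Lw2 = 42·891 + 165·1872 + 153·1950 = 644652; w2·w2 = 42·42 + 165·165 + 153·153 = 52398
λ ≈ 644652/52398 = 12.3030

λ ≈ 12.3030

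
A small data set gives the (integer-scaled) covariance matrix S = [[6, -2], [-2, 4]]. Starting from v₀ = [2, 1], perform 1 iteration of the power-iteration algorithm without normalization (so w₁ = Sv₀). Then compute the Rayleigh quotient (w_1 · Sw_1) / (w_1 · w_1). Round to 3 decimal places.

λ ≈ 6.000

w1 = Sv₀ = (6·2 + (-2)·1; (-2)·2 + 4·1) = (10, 0)
Sw1 = (60, -20)
w1·Sw1 = 10·60 + 0·(-20) = 600; w1·w1 = 10·10 + 0·0 = 100
λ ≈ 600/100 = 6.000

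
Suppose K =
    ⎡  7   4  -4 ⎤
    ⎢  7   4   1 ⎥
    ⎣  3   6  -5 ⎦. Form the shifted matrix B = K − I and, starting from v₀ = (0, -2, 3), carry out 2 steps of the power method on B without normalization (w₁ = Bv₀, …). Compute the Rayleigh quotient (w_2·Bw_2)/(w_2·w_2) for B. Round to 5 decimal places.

μ ≈ -1.60584

B = K − I has rows (6, 4, -4); (7, 3, 1); (3, 6, -6)
w1 = Bv₀ = (6·0 + 4·(-2) + (-4)·3; 7·0 + 3·(-2) + 1·3; 3·0 + 6·(-2) + (-6)·3) = (-20, -3, -30)
w2 = Bw1 = (6·(-20) + 4·(-3) + (-4)·(-30); 7·(-20) + 3·(-3) + 1·(-30); 3·(-20) + 6·(-3) + (-6)·(-30)) = (-12, -179, 102)
Bw2 = (-1196, -519, -1722)
w2·Bw2 = -68391; w2·w2 = 42589; μ ≈ -68391/42589 = -1.60584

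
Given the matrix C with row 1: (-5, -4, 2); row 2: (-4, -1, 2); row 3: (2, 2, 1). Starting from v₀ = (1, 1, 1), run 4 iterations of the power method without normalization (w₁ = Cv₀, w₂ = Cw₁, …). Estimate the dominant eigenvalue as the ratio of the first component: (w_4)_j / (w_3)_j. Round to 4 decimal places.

w1 = Cv₀ = (-7, -3, 5)
w2 = Cw1 = (57, 41, -15)
w3 = Cw2 = (-479, -299, 181)
w4 = Cw3 = (3953, 2577, -1375)
Ratio at component: 3953 / -479 = -8.2526

λ ≈ -8.2526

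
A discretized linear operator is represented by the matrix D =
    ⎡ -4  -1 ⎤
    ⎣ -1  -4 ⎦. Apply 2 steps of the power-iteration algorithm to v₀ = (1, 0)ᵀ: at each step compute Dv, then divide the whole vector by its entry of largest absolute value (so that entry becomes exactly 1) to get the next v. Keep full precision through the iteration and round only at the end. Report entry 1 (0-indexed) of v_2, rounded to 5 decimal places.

Dv0 = (-4.000000, -1.000000); divide by -4.000000 → v1 = (1.000000, 0.250000)
Dv1 = (-4.250000, -2.000000); divide by -4.250000 → v2 = (1.000000, 0.470588)
Requested entry of v2: 8/17 = 0.47059

0.47059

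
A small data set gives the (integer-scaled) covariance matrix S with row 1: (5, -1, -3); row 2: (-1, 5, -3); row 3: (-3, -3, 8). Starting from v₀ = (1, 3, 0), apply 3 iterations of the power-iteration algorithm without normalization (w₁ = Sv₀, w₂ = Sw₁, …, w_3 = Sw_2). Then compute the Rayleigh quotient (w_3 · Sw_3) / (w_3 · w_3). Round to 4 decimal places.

10.5659

w1 = Sv₀ = (2, 14, -12)
w2 = Sw1 = (32, 104, -144)
w3 = Sw2 = (488, 920, -1560)
Sw3 = (6200, 8792, -16704)
w3·Sw3 = 488·6200 + 920·8792 + (-1560)·(-16704) = 37172480; w3·w3 = 488·488 + 920·920 + (-1560)·(-1560) = 3518144
λ ≈ 37172480/3518144 = 10.5659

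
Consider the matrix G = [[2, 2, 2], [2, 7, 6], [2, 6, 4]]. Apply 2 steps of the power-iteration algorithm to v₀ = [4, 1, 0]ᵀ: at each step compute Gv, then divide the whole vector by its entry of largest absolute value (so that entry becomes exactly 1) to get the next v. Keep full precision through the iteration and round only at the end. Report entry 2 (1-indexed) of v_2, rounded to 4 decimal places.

1.0000

Gv0 = (10.00000, 15.00000, 14.00000); divide by 15.00000 → v1 = (0.66667, 1.00000, 0.93333)
Gv1 = (5.20000, 13.93333, 11.06667); divide by 13.93333 → v2 = (0.37321, 1.00000, 0.79426)
Requested entry of v2: 209/209 = 1.0000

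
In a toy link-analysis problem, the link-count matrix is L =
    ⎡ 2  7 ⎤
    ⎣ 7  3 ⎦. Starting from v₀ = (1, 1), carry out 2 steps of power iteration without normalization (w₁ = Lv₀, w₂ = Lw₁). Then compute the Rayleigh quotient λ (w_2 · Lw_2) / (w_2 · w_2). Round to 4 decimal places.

w1 = Lv₀ = (9, 10)
w2 = Lw1 = (88, 93)
Lw2 = (827, 895)
w2·Lw2 = 88·827 + 93·895 = 156011; w2·w2 = 88·88 + 93·93 = 16393
λ ≈ 156011/16393 = 9.5169

λ ≈ 9.5169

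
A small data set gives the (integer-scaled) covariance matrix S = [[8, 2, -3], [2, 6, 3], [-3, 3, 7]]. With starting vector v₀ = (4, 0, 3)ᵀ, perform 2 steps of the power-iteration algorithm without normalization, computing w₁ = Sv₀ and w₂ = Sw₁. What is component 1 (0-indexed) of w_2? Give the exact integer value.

175

w1 = Sv₀ = (8·4 + 2·0 + (-3)·3; 2·4 + 6·0 + 3·3; (-3)·4 + 3·0 + 7·3) = (23, 17, 9)
w2 = Sw1 = (8·23 + 2·17 + (-3)·9; 2·23 + 6·17 + 3·9; (-3)·23 + 3·17 + 7·9) = (191, 175, 45)
The requested component of w2 is 175.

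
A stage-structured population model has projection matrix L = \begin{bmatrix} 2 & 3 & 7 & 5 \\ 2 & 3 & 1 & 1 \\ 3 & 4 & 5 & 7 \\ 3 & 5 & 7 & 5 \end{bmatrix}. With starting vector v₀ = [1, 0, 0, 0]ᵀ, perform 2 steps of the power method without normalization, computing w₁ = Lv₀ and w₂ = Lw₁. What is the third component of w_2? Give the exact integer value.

50

w1 = Lv₀ = (2·1 + 3·0 + 7·0 + 5·0; 2·1 + 3·0 + 1·0 + 1·0; 3·1 + 4·0 + 5·0 + 7·0; 3·1 + 5·0 + 7·0 + 5·0) = (2, 2, 3, 3)
w2 = Lw1 = (2·2 + 3·2 + 7·3 + 5·3; 2·2 + 3·2 + 1·3 + 1·3; 3·2 + 4·2 + 5·3 + 7·3; 3·2 + 5·2 + 7·3 + 5·3) = (46, 16, 50, 52)
The requested component of w2 is 50.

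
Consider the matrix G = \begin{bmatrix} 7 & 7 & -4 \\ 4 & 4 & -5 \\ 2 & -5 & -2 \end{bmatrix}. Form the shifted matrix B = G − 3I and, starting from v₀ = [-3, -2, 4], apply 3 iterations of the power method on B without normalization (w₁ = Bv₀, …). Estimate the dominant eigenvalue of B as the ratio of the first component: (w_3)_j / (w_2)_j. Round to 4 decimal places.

B = G − 3I has rows (4, 7, -4); (4, 1, -5); (2, -5, -5)
w1 = Bv₀ = (-42, -34, -16)
w2 = Bw1 = (-342, -122, 166)
w3 = Bw2 = (-2886, -2320, -904)
Ratio: -2886/-342 = 8.4386

8.4386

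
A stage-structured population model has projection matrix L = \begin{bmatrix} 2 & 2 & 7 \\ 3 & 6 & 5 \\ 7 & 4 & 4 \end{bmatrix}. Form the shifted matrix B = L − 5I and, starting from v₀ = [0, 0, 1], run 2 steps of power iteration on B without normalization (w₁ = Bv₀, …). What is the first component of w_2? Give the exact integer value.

-18

B = L − 5I has rows (-3, 2, 7); (3, 1, 5); (7, 4, -1)
w1 = Bv₀ = ((-3)·0 + 2·0 + 7·1; 3·0 + 1·0 + 5·1; 7·0 + 4·0 + (-1)·1) = (7, 5, -1)
w2 = Bw1 = ((-3)·7 + 2·5 + 7·(-1); 3·7 + 1·5 + 5·(-1); 7·7 + 4·5 + (-1)·(-1)) = (-18, 21, 70)
Requested component of w2: -18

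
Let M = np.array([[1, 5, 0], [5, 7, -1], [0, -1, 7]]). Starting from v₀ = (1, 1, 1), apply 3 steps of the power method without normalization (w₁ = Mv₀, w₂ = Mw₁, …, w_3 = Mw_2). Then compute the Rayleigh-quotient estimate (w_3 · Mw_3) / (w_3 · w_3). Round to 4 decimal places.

w1 = Mv₀ = (1·1 + 5·1 + 0·1; 5·1 + 7·1 + (-1)·1; 0·1 + (-1)·1 + 7·1) = (6, 11, 6)
w2 = Mw1 = (1·6 + 5·11 + 0·6; 5·6 + 7·11 + (-1)·6; 0·6 + (-1)·11 + 7·6) = (61, 101, 31)
w3 = Mw2 = (566, 981, 116)
Mw3 = (5471, 9581, -169)
w3·Mw3 = 566·5471 + 981·9581 + 116·(-169) = 12475943; w3·w3 = 566·566 + 981·981 + 116·116 = 1296173
λ ≈ 12475943/1296173 = 9.6252

9.6252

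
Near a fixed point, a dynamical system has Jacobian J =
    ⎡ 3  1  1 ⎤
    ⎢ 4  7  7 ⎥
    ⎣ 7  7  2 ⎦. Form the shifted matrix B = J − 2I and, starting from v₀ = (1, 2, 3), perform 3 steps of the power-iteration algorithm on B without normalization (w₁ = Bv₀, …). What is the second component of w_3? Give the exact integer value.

B = J − 2I has rows (1, 1, 1); (4, 5, 7); (7, 7, 0)
w1 = Bv₀ = (1·1 + 1·2 + 1·3; 4·1 + 5·2 + 7·3; 7·1 + 7·2 + 0·3) = (6, 35, 21)
w2 = Bw1 = (1·6 + 1·35 + 1·21; 4·6 + 5·35 + 7·21; 7·6 + 7·35 + 0·21) = (62, 346, 287)
w3 = Bw2 = (695, 3987, 2856)
Requested component of w3: 3987

3987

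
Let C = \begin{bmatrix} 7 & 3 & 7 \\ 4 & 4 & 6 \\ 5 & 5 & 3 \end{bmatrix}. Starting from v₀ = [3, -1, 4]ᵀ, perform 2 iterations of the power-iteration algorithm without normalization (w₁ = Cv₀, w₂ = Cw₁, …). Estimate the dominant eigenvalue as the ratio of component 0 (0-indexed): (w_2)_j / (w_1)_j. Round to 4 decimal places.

w1 = Cv₀ = (46, 32, 22)
w2 = Cw1 = (572, 444, 456)
Ratio at component: 572 / 46 = 12.4348

λ ≈ 12.4348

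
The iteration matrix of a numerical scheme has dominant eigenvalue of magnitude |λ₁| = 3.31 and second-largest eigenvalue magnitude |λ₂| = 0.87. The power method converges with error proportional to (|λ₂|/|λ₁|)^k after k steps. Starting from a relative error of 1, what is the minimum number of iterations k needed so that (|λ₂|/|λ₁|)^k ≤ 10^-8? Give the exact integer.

|λ₂/λ₁| = 0.87/3.31 = 0.26284
Need k ≥ ln(10^-8) / ln(0.26284) = -18.4207 / -1.3362 ≈ 13.786
Smallest integer k satisfying the bound: 14

14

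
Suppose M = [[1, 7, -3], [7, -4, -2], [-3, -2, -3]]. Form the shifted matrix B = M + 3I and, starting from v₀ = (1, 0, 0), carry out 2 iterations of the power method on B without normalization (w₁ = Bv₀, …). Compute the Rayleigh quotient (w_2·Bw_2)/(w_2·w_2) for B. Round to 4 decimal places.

B = M + 3I has rows (4, 7, -3); (7, -1, -2); (-3, -2, 0)
w1 = Bv₀ = (4·1 + 7·0 + (-3)·0; 7·1 + (-1)·0 + (-2)·0; (-3)·1 + (-2)·0 + 0·0) = (4, 7, -3)
w2 = Bw1 = (4·4 + 7·7 + (-3)·(-3); 7·4 + (-1)·7 + (-2)·(-3); (-3)·4 + (-2)·7 + 0·(-3)) = (74, 27, -26)
Bw2 = (563, 543, -276)
w2·Bw2 = 63499; w2·w2 = 6881; μ ≈ 63499/6881 = 9.2282

μ ≈ 9.2282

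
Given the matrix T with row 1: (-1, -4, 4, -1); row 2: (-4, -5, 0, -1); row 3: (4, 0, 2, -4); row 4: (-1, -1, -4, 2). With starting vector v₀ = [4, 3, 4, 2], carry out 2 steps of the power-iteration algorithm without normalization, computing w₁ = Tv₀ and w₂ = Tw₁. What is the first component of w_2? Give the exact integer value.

w1 = Tv₀ = ((-1)·4 + (-4)·3 + 4·4 + (-1)·2; (-4)·4 + (-5)·3 + 0·4 + (-1)·2; 4·4 + 0·3 + 2·4 + (-4)·2; (-1)·4 + (-1)·3 + (-4)·4 + 2·2) = (-2, -33, 16, -19)
w2 = Tw1 = ((-1)·(-2) + (-4)·(-33) + 4·16 + (-1)·(-19); (-4)·(-2) + (-5)·(-33) + 0·16 + (-1)·(-19); 4·(-2) + 0·(-33) + 2·16 + (-4)·(-19); (-1)·(-2) + (-1)·(-33) + (-4)·16 + 2·(-19)) = (217, 192, 100, -67)
The requested component of w2 is 217.

217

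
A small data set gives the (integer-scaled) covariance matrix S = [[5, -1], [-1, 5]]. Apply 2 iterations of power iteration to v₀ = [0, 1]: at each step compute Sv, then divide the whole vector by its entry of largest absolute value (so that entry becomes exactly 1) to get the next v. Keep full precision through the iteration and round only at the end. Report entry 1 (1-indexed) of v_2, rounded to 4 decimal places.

Sv0 = (-1.00000, 5.00000); divide by 5.00000 → v1 = (-0.20000, 1.00000)
Sv1 = (-2.00000, 5.20000); divide by 5.20000 → v2 = (-0.38462, 1.00000)
Requested entry of v2: -10/26 = -0.3846

-0.3846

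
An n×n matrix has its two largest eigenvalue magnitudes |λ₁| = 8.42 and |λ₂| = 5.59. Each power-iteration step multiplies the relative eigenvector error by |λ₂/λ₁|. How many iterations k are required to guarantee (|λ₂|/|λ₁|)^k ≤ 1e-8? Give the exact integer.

|λ₂/λ₁| = 5.59/8.42 = 0.66390
Need k ≥ ln(1e-8) / ln(0.66390) = -18.4207 / -0.4096 ≈ 44.969
Smallest integer k satisfying the bound: 45

45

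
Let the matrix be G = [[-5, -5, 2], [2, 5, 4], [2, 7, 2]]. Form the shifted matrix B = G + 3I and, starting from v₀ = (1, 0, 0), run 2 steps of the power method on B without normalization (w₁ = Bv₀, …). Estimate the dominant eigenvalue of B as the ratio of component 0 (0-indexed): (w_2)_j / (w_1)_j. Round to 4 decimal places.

1.0000

B = G + 3I has rows (-2, -5, 2); (2, 8, 4); (2, 7, 5)
w1 = Bv₀ = (-2, 2, 2)
w2 = Bw1 = (-2, 20, 20)
Ratio: -2/-2 = 1.0000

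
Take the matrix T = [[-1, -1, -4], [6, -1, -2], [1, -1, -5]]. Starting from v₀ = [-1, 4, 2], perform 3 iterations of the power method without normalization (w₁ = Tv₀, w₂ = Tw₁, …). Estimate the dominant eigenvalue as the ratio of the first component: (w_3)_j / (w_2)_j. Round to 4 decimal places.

w1 = Tv₀ = ((-1)·(-1) + (-1)·4 + (-4)·2; 6·(-1) + (-1)·4 + (-2)·2; 1·(-1) + (-1)·4 + (-5)·2) = (-11, -14, -15)
w2 = Tw1 = ((-1)·(-11) + (-1)·(-14) + (-4)·(-15); 6·(-11) + (-1)·(-14) + (-2)·(-15); 1·(-11) + (-1)·(-14) + (-5)·(-15)) = (85, -22, 78)
w3 = Tw2 = (-375, 376, -283)
Ratio at component: -375 / 85 = -4.4118

λ ≈ -4.4118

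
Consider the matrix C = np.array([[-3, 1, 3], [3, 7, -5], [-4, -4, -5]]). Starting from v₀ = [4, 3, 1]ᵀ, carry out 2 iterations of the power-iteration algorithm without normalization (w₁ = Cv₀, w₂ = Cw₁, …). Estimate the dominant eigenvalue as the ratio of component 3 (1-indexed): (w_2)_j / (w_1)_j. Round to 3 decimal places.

w1 = Cv₀ = (-6, 28, -33)
w2 = Cw1 = (-53, 343, 77)
Ratio at component: 77 / -33 = -2.333

λ ≈ -2.333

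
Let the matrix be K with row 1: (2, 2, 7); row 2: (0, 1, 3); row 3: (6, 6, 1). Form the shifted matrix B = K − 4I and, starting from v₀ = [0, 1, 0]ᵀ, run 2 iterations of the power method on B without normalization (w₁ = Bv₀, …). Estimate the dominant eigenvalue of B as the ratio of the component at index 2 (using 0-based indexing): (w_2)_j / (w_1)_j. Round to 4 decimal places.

B = K − 4I has rows (-2, 2, 7); (0, -3, 3); (6, 6, -3)
w1 = Bv₀ = (2, -3, 6)
w2 = Bw1 = (32, 27, -24)
Ratio: -24/6 = -4.0000

μ ≈ -4.0000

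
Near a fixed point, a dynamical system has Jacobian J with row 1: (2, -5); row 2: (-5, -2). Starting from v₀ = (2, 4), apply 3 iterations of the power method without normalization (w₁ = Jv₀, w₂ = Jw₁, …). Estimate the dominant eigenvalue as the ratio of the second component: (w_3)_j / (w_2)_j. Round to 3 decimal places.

w1 = Jv₀ = (2·2 + (-5)·4; (-5)·2 + (-2)·4) = (-16, -18)
w2 = Jw1 = (2·(-16) + (-5)·(-18); (-5)·(-16) + (-2)·(-18)) = (58, 116)
w3 = Jw2 = (-464, -522)
Ratio at component: -522 / 116 = -4.500

λ ≈ -4.500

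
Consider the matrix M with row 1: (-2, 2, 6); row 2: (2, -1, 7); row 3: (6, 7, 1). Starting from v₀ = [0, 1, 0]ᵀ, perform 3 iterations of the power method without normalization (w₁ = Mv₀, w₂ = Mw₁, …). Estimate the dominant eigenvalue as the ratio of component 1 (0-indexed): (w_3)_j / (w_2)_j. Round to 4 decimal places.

w1 = Mv₀ = ((-2)·0 + 2·1 + 6·0; 2·0 + (-1)·1 + 7·0; 6·0 + 7·1 + 1·0) = (2, -1, 7)
w2 = Mw1 = ((-2)·2 + 2·(-1) + 6·7; 2·2 + (-1)·(-1) + 7·7; 6·2 + 7·(-1) + 1·7) = (36, 54, 12)
w3 = Mw2 = (108, 102, 606)
Ratio at component: 102 / 54 = 1.8889

λ ≈ 1.8889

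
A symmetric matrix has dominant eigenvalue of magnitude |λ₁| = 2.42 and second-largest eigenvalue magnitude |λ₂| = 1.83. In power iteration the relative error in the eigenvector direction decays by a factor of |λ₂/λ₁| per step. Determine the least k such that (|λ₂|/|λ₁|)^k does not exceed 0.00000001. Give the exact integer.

|λ₂/λ₁| = 1.83/2.42 = 0.75620
Need k ≥ ln(0.00000001) / ln(0.75620) = -18.4207 / -0.2795 ≈ 65.917
Smallest integer k satisfying the bound: 66

66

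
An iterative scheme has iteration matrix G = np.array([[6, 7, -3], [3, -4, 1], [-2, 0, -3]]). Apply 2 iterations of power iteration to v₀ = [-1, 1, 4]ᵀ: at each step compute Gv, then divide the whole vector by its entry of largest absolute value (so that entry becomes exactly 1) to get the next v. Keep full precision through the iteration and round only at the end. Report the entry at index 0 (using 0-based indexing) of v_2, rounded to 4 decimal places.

Gv0 = (-11.00000, -3.00000, -10.00000); divide by -11.00000 → v1 = (1.00000, 0.27273, 0.90909)
Gv1 = (5.18182, 2.81818, -4.72727); divide by 5.18182 → v2 = (1.00000, 0.54386, -0.91228)
Requested entry of v2: -57/-57 = 1.0000

1.0000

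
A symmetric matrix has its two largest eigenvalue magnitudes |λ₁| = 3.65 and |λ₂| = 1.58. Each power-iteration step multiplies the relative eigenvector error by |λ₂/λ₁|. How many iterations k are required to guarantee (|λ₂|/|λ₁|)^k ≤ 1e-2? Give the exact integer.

|λ₂/λ₁| = 1.58/3.65 = 0.43288
Need k ≥ ln(1e-2) / ln(0.43288) = -4.6052 / -0.8373 ≈ 5.500
Smallest integer k satisfying the bound: 6

6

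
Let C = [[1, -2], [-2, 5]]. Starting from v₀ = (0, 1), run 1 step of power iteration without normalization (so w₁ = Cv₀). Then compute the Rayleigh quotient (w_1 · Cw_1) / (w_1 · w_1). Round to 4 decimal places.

w1 = Cv₀ = (1·0 + (-2)·1; (-2)·0 + 5·1) = (-2, 5)
Cw1 = (-12, 29)
w1·Cw1 = (-2)·(-12) + 5·29 = 169; w1·w1 = (-2)·(-2) + 5·5 = 29
λ ≈ 169/29 = 5.8276

5.8276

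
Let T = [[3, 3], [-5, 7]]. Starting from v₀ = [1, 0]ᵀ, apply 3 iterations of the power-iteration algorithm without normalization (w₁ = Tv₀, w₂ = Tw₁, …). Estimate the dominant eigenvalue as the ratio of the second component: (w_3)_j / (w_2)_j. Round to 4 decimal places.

w1 = Tv₀ = (3, -5)
w2 = Tw1 = (-6, -50)
w3 = Tw2 = (-168, -320)
Ratio at component: -320 / -50 = 6.4000

6.4000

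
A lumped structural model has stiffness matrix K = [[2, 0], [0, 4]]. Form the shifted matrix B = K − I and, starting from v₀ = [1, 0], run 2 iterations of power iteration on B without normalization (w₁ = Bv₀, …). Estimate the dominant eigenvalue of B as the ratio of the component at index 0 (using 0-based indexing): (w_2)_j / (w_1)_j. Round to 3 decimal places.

1.000

B = K − I has rows (1, 0); (0, 3)
w1 = Bv₀ = (1·1 + 0·0; 0·1 + 3·0) = (1, 0)
w2 = Bw1 = (1·1 + 0·0; 0·1 + 3·0) = (1, 0)
Ratio: 1/1 = 1.000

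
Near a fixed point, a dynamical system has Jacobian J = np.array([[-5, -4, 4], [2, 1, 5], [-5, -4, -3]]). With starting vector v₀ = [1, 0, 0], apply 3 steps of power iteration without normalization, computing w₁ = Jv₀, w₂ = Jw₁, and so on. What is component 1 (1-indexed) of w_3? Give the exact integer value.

275

w1 = Jv₀ = (-5, 2, -5)
w2 = Jw1 = (-3, -33, 32)
w3 = Jw2 = (275, 121, 51)
The requested component of w3 is 275.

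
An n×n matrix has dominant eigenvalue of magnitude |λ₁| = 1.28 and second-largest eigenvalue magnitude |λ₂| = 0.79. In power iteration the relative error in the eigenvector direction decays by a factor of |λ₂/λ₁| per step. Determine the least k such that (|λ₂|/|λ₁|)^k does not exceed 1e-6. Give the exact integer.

|λ₂/λ₁| = 0.79/1.28 = 0.61719
Need k ≥ ln(1e-6) / ln(0.61719) = -13.8155 / -0.4826 ≈ 28.628
Smallest integer k satisfying the bound: 29

29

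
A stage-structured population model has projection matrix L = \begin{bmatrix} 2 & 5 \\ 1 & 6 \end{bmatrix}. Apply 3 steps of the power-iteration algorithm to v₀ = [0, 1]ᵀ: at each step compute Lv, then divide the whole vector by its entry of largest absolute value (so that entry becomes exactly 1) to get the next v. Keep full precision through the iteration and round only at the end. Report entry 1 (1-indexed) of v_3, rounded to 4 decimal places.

Lv0 = (5.00000, 6.00000); divide by 6.00000 → v1 = (0.83333, 1.00000)
Lv1 = (6.66667, 6.83333); divide by 6.83333 → v2 = (0.97561, 1.00000)
Lv2 = (6.95122, 6.97561); divide by 6.97561 → v3 = (0.99650, 1.00000)
Requested entry of v3: 285/286 = 0.9965

0.9965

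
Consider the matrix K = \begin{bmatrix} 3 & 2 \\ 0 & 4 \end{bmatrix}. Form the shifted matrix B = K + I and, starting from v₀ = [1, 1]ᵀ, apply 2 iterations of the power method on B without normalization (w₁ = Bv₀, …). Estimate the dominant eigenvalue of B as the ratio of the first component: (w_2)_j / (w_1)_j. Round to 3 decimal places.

B = K + I has rows (4, 2); (0, 5)
w1 = Bv₀ = (6, 5)
w2 = Bw1 = (34, 25)
Ratio: 34/6 = 5.667

5.667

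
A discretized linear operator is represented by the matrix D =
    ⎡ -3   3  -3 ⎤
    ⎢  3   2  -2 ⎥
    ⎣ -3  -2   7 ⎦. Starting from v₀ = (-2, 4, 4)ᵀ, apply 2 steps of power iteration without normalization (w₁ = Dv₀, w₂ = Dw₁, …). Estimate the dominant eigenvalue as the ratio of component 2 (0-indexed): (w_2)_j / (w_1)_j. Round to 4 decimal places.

w1 = Dv₀ = ((-3)·(-2) + 3·4 + (-3)·4; 3·(-2) + 2·4 + (-2)·4; (-3)·(-2) + (-2)·4 + 7·4) = (6, -6, 26)
w2 = Dw1 = ((-3)·6 + 3·(-6) + (-3)·26; 3·6 + 2·(-6) + (-2)·26; (-3)·6 + (-2)·(-6) + 7·26) = (-114, -46, 176)
Ratio at component: 176 / 26 = 6.7692

λ ≈ 6.7692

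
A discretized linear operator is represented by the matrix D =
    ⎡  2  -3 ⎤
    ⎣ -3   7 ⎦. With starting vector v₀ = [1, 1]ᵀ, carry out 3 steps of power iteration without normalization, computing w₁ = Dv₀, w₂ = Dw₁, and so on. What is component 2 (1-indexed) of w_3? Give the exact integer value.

w1 = Dv₀ = (2·1 + (-3)·1; (-3)·1 + 7·1) = (-1, 4)
w2 = Dw1 = (2·(-1) + (-3)·4; (-3)·(-1) + 7·4) = (-14, 31)
w3 = Dw2 = (-121, 259)
The requested component of w3 is 259.

259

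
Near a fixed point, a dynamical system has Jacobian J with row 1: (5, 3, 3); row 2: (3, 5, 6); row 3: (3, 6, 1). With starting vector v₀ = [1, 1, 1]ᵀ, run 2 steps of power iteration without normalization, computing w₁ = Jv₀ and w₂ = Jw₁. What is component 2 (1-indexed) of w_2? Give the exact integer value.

163

w1 = Jv₀ = (11, 14, 10)
w2 = Jw1 = (127, 163, 127)
The requested component of w2 is 163.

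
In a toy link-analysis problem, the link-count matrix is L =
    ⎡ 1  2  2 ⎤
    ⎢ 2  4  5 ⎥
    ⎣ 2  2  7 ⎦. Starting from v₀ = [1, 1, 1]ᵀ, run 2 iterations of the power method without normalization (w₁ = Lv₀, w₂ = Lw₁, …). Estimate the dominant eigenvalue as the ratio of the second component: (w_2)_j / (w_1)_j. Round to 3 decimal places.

9.909

w1 = Lv₀ = (5, 11, 11)
w2 = Lw1 = (49, 109, 109)
Ratio at component: 109 / 11 = 9.909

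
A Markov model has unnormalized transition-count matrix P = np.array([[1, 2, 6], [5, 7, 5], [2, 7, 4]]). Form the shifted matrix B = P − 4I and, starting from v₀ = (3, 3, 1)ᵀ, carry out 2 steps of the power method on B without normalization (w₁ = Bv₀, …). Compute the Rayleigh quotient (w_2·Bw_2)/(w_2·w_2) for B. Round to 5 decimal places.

9.22748

B = P − 4I has rows (-3, 2, 6); (5, 3, 5); (2, 7, 0)
w1 = Bv₀ = ((-3)·3 + 2·3 + 6·1; 5·3 + 3·3 + 5·1; 2·3 + 7·3 + 0·1) = (3, 29, 27)
w2 = Bw1 = ((-3)·3 + 2·29 + 6·27; 5·3 + 3·29 + 5·27; 2·3 + 7·29 + 0·27) = (211, 237, 209)
Bw2 = (1095, 2811, 2081)
w2·Bw2 = 1332181; w2·w2 = 144371; μ ≈ 1332181/144371 = 9.22748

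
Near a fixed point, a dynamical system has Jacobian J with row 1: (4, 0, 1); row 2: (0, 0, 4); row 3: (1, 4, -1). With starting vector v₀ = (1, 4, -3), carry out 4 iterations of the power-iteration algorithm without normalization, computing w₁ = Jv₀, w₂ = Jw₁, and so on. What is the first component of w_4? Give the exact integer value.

w1 = Jv₀ = (4·1 + 0·4 + 1·(-3); 0·1 + 0·4 + 4·(-3); 1·1 + 4·4 + (-1)·(-3)) = (1, -12, 20)
w2 = Jw1 = (4·1 + 0·(-12) + 1·20; 0·1 + 0·(-12) + 4·20; 1·1 + 4·(-12) + (-1)·20) = (24, 80, -67)
w3 = Jw2 = (29, -268, 411)
w4 = Jw3 = (527, 1644, -1454)
The requested component of w4 is 527.

527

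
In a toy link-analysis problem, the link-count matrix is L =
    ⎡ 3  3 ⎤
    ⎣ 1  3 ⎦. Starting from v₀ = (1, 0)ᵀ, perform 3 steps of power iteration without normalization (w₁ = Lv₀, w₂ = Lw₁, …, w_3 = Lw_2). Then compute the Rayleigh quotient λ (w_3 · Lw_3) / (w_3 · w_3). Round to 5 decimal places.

4.69811

w1 = Lv₀ = (3, 1)
w2 = Lw1 = (12, 6)
w3 = Lw2 = (54, 30)
Lw3 = (252, 144)
w3·Lw3 = 54·252 + 30·144 = 17928; w3·w3 = 54·54 + 30·30 = 3816
λ ≈ 17928/3816 = 4.69811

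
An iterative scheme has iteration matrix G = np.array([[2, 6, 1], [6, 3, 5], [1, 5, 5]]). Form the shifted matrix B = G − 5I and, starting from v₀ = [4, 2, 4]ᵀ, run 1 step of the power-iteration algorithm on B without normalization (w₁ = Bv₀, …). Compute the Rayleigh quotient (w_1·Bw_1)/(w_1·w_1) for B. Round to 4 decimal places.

B = G − 5I has rows (-3, 6, 1); (6, -2, 5); (1, 5, 0)
w1 = Bv₀ = ((-3)·4 + 6·2 + 1·4; 6·4 + (-2)·2 + 5·4; 1·4 + 5·2 + 0·4) = (4, 40, 14)
Bw1 = (242, 14, 204)
w1·Bw1 = 4384; w1·w1 = 1812; μ ≈ 4384/1812 = 2.4194

μ ≈ 2.4194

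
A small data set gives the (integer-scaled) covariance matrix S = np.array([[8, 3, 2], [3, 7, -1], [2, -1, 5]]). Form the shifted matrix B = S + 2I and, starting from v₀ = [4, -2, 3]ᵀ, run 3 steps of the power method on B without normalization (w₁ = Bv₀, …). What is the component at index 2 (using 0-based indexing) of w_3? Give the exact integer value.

B = S + 2I has rows (10, 3, 2); (3, 9, -1); (2, -1, 7)
w1 = Bv₀ = (40, -9, 31)
w2 = Bw1 = (435, 8, 306)
w3 = Bw2 = (4986, 1071, 3004)
Requested component of w3: 3004

3004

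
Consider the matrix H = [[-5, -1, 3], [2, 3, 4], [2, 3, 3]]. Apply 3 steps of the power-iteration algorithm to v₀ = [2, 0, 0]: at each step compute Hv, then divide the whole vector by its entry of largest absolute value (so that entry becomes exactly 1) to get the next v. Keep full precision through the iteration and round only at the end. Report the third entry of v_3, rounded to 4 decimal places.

Hv0 = (-10.00000, 4.00000, 4.00000); divide by -10.00000 → v1 = (1.00000, -0.40000, -0.40000)
Hv1 = (-5.80000, -0.80000, -0.40000); divide by -5.80000 → v2 = (1.00000, 0.13793, 0.06897)
Hv2 = (-4.93103, 2.68966, 2.62069); divide by -4.93103 → v3 = (1.00000, -0.54545, -0.53147)
Requested entry of v3: 152/-286 = -0.5315

-0.5315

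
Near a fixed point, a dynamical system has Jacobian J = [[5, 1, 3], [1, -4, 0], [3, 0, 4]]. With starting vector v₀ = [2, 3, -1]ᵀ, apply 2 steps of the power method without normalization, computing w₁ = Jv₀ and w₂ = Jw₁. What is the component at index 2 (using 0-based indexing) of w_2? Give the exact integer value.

38

w1 = Jv₀ = (10, -10, 2)
w2 = Jw1 = (46, 50, 38)
The requested component of w2 is 38.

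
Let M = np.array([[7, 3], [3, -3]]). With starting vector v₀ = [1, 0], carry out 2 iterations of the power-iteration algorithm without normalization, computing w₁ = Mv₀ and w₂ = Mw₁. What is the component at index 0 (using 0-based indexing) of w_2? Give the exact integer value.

58

w1 = Mv₀ = (7, 3)
w2 = Mw1 = (58, 12)
The requested component of w2 is 58.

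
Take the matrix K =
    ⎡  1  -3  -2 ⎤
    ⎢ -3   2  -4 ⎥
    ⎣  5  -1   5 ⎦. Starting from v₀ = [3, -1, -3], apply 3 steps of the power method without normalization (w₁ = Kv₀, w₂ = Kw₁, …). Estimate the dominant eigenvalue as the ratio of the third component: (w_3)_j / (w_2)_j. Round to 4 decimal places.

6.1406

w1 = Kv₀ = (12, 1, 1)
w2 = Kw1 = (7, -38, 64)
w3 = Kw2 = (-7, -353, 393)
Ratio at component: 393 / 64 = 6.1406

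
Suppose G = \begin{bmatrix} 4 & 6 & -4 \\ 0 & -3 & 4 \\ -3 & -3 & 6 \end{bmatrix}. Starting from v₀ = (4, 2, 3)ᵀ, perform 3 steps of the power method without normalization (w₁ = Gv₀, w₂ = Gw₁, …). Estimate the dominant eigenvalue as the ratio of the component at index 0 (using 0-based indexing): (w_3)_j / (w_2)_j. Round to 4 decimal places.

5.5600

w1 = Gv₀ = (4·4 + 6·2 + (-4)·3; 0·4 + (-3)·2 + 4·3; (-3)·4 + (-3)·2 + 6·3) = (16, 6, 0)
w2 = Gw1 = (4·16 + 6·6 + (-4)·0; 0·16 + (-3)·6 + 4·0; (-3)·16 + (-3)·6 + 6·0) = (100, -18, -66)
w3 = Gw2 = (556, -210, -642)
Ratio at component: 556 / 100 = 5.5600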